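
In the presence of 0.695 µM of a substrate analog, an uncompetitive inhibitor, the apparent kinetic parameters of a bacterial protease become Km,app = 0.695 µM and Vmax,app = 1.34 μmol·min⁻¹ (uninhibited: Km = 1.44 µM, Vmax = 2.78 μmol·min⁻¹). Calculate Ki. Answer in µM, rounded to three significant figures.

Uncompetitive: Vmax,app = Vmax/α (and Km,app = Km/α) with α = 1 + [I]/Ki.
α = Vmax/Vmax,app = 2.78/1.34 = 2.075.
Ki = [I]/(α − 1) = 0.695/1.075 = 0.647 µM.

0.647 µM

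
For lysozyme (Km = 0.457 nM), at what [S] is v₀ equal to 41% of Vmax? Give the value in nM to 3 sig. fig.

v/Vmax = [S]/(Km+[S]) = 0.41, so [S] = Km·0.41/(1 − 0.41) = 0.457 × 0.6949.
[S] = 0.318 nM.

0.318 nM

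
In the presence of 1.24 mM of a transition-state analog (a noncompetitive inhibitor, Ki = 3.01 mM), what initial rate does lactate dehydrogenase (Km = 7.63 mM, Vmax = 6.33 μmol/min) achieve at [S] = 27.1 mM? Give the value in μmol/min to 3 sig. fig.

3.50 μmol/min

α = 1 + [I]/Ki = 1 + 1.24/3.01 = 1.412.
For a noncompetitive inhibitor, Vmax is reduced to Vmax/α while Km is unchanged: Km,app = 7.63 mM, Vmax,app = 4.48 μmol/min.
v = Vmax,app·[S]/(Km,app + [S]) = 4.48 × 27.1/(7.63 + 27.1) = 3.50 μmol/min.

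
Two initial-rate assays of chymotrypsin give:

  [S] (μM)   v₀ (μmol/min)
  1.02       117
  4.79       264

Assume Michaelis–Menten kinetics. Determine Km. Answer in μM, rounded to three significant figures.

From v = Vmax[S]/(Km+[S]), each point gives Vmax = v(Km+[S])/[S].
Equating: 117(Km+1.02)/1.02 = 264(Km+4.79)/4.79.
114.7·Km + 117 = 55.11·Km + 264, so (114.7 − 55.11)·Km = 264 − 117.
Km = 147.0/59.59 = 2.47 μM; then Vmax = 117(2.47+1.02)/1.02 = 400 μmol/min.

2.47 μM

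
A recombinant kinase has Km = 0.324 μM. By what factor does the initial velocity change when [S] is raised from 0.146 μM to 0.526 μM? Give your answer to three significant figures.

The fractional saturations are [S]/(Km+[S]) = 0.146/0.4700 = 0.3106 and 0.526/0.8500 = 0.6188.
v₂/v₁ is just their ratio: 0.6188/0.3106 = 1.99.

1.99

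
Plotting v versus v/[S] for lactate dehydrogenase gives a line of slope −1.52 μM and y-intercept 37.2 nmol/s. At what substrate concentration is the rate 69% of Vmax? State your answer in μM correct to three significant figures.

The Eadie–Hofstee slope gives Km = 1.52 μM (slope = −Km).
v/Vmax = [S]/(Km+[S]) = 0.69 ⇒ [S] = Km·0.69/(1−0.69) = 1.52 × 2.226 = 3.38 μM.

3.38 μM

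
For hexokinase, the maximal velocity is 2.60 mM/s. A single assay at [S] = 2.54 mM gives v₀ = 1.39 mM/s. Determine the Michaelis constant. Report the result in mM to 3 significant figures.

2.21 mM

v/Vmax = 1.39/2.60 = 0.5346 = [S]/(Km+[S]).
So Km + [S] = [S]/0.5346 = 4.751 mM, giving Km = 4.751 − 2.54 = 2.21 mM.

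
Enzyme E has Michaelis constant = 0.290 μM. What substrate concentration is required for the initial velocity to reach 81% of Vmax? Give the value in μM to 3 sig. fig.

v/Vmax = [S]/(Km+[S]) = 0.81, so [S] = Km·0.81/(1 − 0.81) = 0.290 × 4.263.
[S] = 1.24 μM.

1.24 μM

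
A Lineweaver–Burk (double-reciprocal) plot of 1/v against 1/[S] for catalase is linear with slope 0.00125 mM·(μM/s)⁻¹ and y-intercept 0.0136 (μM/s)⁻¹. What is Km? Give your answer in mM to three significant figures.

0.0919 mM

y-intercept = 1/Vmax ⇒ Vmax = 73.5 μM/s; slope = Km/Vmax ⇒ Km = slope × Vmax.
Km = 0.00125 × 73.5 = 0.0919 mM.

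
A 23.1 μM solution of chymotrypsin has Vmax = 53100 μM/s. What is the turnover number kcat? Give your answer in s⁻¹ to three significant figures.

2300 s⁻¹

kcat = Vmax/[E]total = 53100 μM/s / 23.1 μM = 2300 s⁻¹.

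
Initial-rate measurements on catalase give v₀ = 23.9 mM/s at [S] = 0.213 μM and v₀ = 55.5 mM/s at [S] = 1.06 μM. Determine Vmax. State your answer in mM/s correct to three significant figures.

From v = Vmax[S]/(Km+[S]), each point gives Vmax = v(Km+[S])/[S].
Equating: 23.9(Km+0.213)/0.213 = 55.5(Km+1.06)/1.06.
112.2·Km + 23.9 = 52.36·Km + 55.5, so (112.2 − 52.36)·Km = 55.5 − 23.9.
Km = 31.60/59.85 = 0.528 μM; then Vmax = 23.9(0.528+0.213)/0.213 = 83.1 mM/s.

83.1 mM/s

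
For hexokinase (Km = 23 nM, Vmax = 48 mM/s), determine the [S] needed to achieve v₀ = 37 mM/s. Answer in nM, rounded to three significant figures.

77.4 nM

Rearranging v = Vmax[S]/(Km+[S]) gives [S] = Km·v/(Vmax − v).
[S] = 23 × 37 / (48 − 37) = 851.0/11.00 = 77.4 nM.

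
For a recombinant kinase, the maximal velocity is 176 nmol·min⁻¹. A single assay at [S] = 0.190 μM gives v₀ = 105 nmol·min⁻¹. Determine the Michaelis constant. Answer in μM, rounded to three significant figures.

From v = Vmax[S]/(Km+[S]), Km = [S](Vmax − v)/v.
Km = 0.190 × (176 − 105) / 105 = 13.49/105 = 0.128 μM.

0.128 μM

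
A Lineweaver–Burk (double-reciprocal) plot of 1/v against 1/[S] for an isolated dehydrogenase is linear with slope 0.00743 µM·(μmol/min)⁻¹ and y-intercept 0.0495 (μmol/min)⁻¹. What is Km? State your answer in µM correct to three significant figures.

0.150 µM

y-intercept = 1/Vmax ⇒ Vmax = 20.2 μmol/min; slope = Km/Vmax ⇒ Km = slope × Vmax.
Km = 0.00743 × 20.2 = 0.150 µM.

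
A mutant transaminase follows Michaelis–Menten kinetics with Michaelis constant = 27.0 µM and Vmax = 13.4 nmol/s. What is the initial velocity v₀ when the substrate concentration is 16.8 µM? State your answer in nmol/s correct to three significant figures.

v = Vmax·[S]/(Km + [S]) = 13.4 × 16.8 / (27.0 + 16.8)
  = 225.1 / 43.80 = 5.14 nmol/s.

5.14 nmol/s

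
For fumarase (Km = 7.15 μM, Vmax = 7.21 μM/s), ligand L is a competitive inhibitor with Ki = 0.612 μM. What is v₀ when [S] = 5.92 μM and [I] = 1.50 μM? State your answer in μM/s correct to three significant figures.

1.40 μM/s

α = 1 + [I]/Ki = 1 + 1.50/0.612 = 3.451.
For a competitive inhibitor, Vmax is unchanged and the apparent Km becomes α·Km: Km,app = 24.7 μM, Vmax,app = 7.21 μM/s.
v = Vmax,app·[S]/(Km,app + [S]) = 7.21 × 5.92/(24.7 + 5.92) = 1.40 μM/s.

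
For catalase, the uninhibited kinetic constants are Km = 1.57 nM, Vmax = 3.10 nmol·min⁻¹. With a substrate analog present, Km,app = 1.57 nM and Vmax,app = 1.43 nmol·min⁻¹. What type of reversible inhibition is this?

Vmax decreases (3.10 → 1.43 nmol·min⁻¹) while Km is unchanged — pure noncompetitive inhibition.

noncompetitive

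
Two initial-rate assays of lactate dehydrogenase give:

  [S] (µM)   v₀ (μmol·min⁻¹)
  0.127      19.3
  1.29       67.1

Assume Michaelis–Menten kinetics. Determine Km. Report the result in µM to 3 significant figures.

From v = Vmax[S]/(Km+[S]), each point gives Vmax = v(Km+[S])/[S].
Equating: 19.3(Km+0.127)/0.127 = 67.1(Km+1.29)/1.29.
152.0·Km + 19.3 = 52.02·Km + 67.1, so (152.0 − 52.02)·Km = 67.1 − 19.3.
Km = 47.80/99.95 = 0.478 µM; then Vmax = 19.3(0.478+0.127)/0.127 = 92.0 μmol·min⁻¹.

0.478 µM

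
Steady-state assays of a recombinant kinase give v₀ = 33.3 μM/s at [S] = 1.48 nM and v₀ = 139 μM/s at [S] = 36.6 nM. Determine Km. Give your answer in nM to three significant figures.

From v = Vmax[S]/(Km+[S]), each point gives Vmax = v(Km+[S])/[S].
Equating: 33.3(Km+1.48)/1.48 = 139(Km+36.6)/36.6.
22.50·Km + 33.3 = 3.798·Km + 139, so (22.50 − 3.798)·Km = 139 − 33.3.
Km = 105.7/18.70 = 5.65 nM; then Vmax = 33.3(5.65+1.48)/1.48 = 160 μM/s.

5.65 nM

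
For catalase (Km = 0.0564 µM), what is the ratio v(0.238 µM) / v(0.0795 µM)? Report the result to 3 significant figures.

1.38

The fractional saturations are [S]/(Km+[S]) = 0.0795/0.1359 = 0.5850 and 0.238/0.2944 = 0.8084.
v₂/v₁ is just their ratio: 0.8084/0.5850 = 1.38.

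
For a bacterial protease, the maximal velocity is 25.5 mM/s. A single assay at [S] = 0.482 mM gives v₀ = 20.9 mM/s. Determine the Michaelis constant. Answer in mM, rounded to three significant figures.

0.106 mM

From v = Vmax[S]/(Km+[S]), Km = [S](Vmax − v)/v.
Km = 0.482 × (25.5 − 20.9) / 20.9 = 2.217/20.9 = 0.106 mM.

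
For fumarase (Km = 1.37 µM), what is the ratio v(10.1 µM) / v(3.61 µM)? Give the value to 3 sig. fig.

1.21

The fractional saturations are [S]/(Km+[S]) = 3.61/4.980 = 0.7249 and 10.1/11.47 = 0.8806.
v₂/v₁ is just their ratio: 0.8806/0.7249 = 1.21.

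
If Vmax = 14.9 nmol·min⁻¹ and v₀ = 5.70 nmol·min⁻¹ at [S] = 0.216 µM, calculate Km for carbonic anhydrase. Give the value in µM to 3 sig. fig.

From v = Vmax[S]/(Km+[S]), Km = [S](Vmax − v)/v.
Km = 0.216 × (14.9 − 5.70) / 5.70 = 1.987/5.70 = 0.349 µM.

0.349 µM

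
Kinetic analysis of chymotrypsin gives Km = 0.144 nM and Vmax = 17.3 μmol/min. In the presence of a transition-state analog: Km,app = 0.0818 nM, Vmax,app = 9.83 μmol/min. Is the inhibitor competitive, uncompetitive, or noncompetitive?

Both Km and Vmax decrease by the same factor (~1.76-fold) — characteristic of uncompetitive inhibition.

uncompetitive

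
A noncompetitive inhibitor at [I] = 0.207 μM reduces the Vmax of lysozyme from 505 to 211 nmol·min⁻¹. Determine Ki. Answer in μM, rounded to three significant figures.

Noncompetitive: Vmax,app = Vmax/α with α = 1 + [I]/Ki.
α = Vmax/Vmax,app = 505/211 = 2.393.
Ki = [I]/(α − 1) = 0.207/1.393 = 0.149 μM.

0.149 μM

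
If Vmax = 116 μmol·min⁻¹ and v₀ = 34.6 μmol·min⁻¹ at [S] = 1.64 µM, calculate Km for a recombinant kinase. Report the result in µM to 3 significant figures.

3.86 µM

From v = Vmax[S]/(Km+[S]), Km = [S](Vmax − v)/v.
Km = 1.64 × (116 − 34.6) / 34.6 = 133.5/34.6 = 3.86 µM.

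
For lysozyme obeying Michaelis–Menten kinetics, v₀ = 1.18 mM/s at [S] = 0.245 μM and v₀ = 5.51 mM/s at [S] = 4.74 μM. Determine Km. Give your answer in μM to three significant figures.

1.19 μM

In reciprocal form, 1/v = (Km/Vmax)·(1/[S]) + 1/Vmax. The two points give (1/[S], 1/v) = (4.082, 0.8475) and (0.2110, 0.1815).
Slope = (0.8475 − 0.1815)/(4.082 − 0.2110) = 0.1721; intercept = 0.8475 − 0.1721×4.082 = 0.1452.
Vmax = 1/intercept = 6.89 mM/s; Km = slope × Vmax = 0.1721 × 6.89 = 1.19 μM.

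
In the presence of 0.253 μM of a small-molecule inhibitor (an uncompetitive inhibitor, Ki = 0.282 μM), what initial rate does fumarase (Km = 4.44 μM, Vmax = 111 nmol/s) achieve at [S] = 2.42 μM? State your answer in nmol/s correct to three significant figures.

29.7 nmol/s

α = 1 + [I]/Ki = 1 + 0.253/0.282 = 1.897.
For an uncompetitive inhibitor, both parameters are divided by α, giving Vmax/α and Km/α: Km,app = 2.34 μM, Vmax,app = 58.5 nmol/s.
v = Vmax,app·[S]/(Km,app + [S]) = 58.5 × 2.42/(2.34 + 2.42) = 29.7 nmol/s.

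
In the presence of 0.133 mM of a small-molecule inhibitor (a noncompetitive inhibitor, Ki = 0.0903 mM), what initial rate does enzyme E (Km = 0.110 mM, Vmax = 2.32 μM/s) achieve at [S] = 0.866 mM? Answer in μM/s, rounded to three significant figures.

With α = 1 + [I]/Ki = 1 + 0.133/0.0903 = 2.473, the noncompetitive rate law is v = (Vmax/α)·[S] / (Km + [S]).
v = (2.32/2.473)×0.866 / (0.110 + 0.866) = 0.8125/0.9760 = 0.832 μM/s.

0.832 μM/s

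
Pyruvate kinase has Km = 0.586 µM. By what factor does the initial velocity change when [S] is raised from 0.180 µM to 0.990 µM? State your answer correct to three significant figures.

The fractional saturations are [S]/(Km+[S]) = 0.180/0.7660 = 0.2350 and 0.990/1.576 = 0.6282.
v₂/v₁ is just their ratio: 0.6282/0.2350 = 2.67.

2.67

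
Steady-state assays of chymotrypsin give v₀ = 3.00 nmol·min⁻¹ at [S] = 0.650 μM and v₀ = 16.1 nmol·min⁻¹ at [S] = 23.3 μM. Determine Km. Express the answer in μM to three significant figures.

In reciprocal form, 1/v = (Km/Vmax)·(1/[S]) + 1/Vmax. The two points give (1/[S], 1/v) = (1.538, 0.3333) and (0.04292, 0.06211).
Slope = (0.3333 − 0.06211)/(1.538 − 0.04292) = 0.1814; intercept = 0.3333 − 0.1814×1.538 = 0.05433.
Vmax = 1/intercept = 18.4 nmol·min⁻¹; Km = slope × Vmax = 0.1814 × 18.4 = 3.34 μM.

3.34 μM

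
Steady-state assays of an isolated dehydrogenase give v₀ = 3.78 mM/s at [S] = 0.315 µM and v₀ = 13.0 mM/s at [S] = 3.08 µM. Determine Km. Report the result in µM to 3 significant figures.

1.19 µM

In reciprocal form, 1/v = (Km/Vmax)·(1/[S]) + 1/Vmax. The two points give (1/[S], 1/v) = (3.175, 0.2646) and (0.3247, 0.07692).
Slope = (0.2646 − 0.07692)/(3.175 − 0.3247) = 0.06584; intercept = 0.2646 − 0.06584×3.175 = 0.05555.
Vmax = 1/intercept = 18.0 mM/s; Km = slope × Vmax = 0.06584 × 18.0 = 1.19 µM.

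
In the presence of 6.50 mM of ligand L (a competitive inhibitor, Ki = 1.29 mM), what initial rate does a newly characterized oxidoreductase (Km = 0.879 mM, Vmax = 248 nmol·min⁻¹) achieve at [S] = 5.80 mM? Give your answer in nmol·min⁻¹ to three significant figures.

129 nmol·min⁻¹

α = 1 + [I]/Ki = 1 + 6.50/1.29 = 6.039.
For a competitive inhibitor, Vmax is unchanged and the apparent Km becomes α·Km: Km,app = 5.31 mM, Vmax,app = 248 nmol·min⁻¹.
v = Vmax,app·[S]/(Km,app + [S]) = 248 × 5.80/(5.31 + 5.80) = 129 nmol·min⁻¹.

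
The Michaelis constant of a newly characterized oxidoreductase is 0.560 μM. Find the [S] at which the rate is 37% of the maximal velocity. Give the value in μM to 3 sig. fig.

0.329 μM

v/Vmax = [S]/(Km+[S]) = 0.37, so [S] = Km·0.37/(1 − 0.37) = 0.560 × 0.5873.
[S] = 0.329 μM.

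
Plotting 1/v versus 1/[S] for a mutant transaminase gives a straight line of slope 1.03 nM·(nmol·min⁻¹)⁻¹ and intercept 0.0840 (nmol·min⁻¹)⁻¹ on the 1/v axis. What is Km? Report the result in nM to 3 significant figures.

12.3 nM

y-intercept = 1/Vmax ⇒ Vmax = 11.9 nmol·min⁻¹; slope = Km/Vmax ⇒ Km = slope × Vmax.
Km = 1.03 × 11.9 = 12.3 nM.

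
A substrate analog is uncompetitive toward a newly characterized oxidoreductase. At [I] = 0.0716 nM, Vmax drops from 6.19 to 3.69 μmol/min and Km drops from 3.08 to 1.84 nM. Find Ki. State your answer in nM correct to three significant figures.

Uncompetitive: Vmax,app = Vmax/α (and Km,app = Km/α) with α = 1 + [I]/Ki.
α = Vmax/Vmax,app = 6.19/3.69 = 1.678.
Ki = [I]/(α − 1) = 0.0716/0.6775 = 0.106 nM.

0.106 nM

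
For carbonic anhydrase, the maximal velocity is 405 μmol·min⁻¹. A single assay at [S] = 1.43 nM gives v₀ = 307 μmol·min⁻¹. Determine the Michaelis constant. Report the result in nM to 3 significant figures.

v/Vmax = 307/405 = 0.7580 = [S]/(Km+[S]).
So Km + [S] = [S]/0.7580 = 1.886 nM, giving Km = 1.886 − 1.43 = 0.456 nM.

0.456 nM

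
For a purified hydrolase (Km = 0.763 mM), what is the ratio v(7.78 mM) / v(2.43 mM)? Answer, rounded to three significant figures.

1.20

The fractional saturations are [S]/(Km+[S]) = 2.43/3.193 = 0.7610 and 7.78/8.543 = 0.9107.
v₂/v₁ is just their ratio: 0.9107/0.7610 = 1.20.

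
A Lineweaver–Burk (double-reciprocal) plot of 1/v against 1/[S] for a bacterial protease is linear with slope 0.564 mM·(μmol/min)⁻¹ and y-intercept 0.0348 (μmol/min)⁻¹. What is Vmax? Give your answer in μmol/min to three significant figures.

The y-intercept of a Lineweaver–Burk plot equals 1/Vmax, so Vmax = 1/0.0348 = 28.7 μmol/min.

28.7 μmol/min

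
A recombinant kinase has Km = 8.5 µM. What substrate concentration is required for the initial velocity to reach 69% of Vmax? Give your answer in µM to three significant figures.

18.9 µM

v/Vmax = [S]/(Km+[S]) = 0.69, so [S] = Km·0.69/(1 − 0.69) = 8.5 × 2.226.
[S] = 18.9 µM.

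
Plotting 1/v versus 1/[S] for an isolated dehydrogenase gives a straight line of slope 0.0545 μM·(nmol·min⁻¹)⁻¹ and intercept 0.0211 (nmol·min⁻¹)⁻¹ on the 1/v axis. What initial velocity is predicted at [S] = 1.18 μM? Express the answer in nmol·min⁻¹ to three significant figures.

14.9 nmol·min⁻¹

The y-intercept is 1/Vmax, so Vmax = 1/0.0211 = 47.4 nmol·min⁻¹.
The slope is Km/Vmax, so Km = 0.0545 × 47.4 = 2.58 μM.
Then v = 47.4 × 1.18/(2.58 + 1.18) = 14.9 nmol·min⁻¹.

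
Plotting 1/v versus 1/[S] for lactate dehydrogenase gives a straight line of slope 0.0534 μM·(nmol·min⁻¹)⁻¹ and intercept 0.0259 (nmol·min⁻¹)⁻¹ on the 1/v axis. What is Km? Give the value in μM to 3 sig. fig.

y-intercept = 1/Vmax ⇒ Vmax = 38.6 nmol·min⁻¹; slope = Km/Vmax ⇒ Km = slope × Vmax.
Km = 0.0534 × 38.6 = 2.06 μM.

2.06 μM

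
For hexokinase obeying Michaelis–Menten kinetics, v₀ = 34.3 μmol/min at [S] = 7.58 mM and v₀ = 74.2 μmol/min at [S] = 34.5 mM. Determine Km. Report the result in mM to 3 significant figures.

16.8 mM

From v = Vmax[S]/(Km+[S]), each point gives Vmax = v(Km+[S])/[S].
Equating: 34.3(Km+7.58)/7.58 = 74.2(Km+34.5)/34.5.
4.525·Km + 34.3 = 2.151·Km + 74.2, so (4.525 − 2.151)·Km = 74.2 − 34.3.
Km = 39.90/2.374 = 16.8 mM; then Vmax = 34.3(16.8+7.58)/7.58 = 110 μmol/min.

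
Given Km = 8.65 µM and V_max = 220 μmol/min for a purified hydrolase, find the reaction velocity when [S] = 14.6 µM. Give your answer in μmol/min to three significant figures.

[S]/(Km+[S]) = 14.6/23.25 = 0.6280, the fractional saturation.
v = 0.6280 × Vmax = 0.6280 × 220 = 138 μmol/min.

138 μmol/min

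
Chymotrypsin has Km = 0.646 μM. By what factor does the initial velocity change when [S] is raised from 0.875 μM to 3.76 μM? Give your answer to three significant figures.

The fractional saturations are [S]/(Km+[S]) = 0.875/1.521 = 0.5753 and 3.76/4.406 = 0.8534.
v₂/v₁ is just their ratio: 0.8534/0.5753 = 1.48.

1.48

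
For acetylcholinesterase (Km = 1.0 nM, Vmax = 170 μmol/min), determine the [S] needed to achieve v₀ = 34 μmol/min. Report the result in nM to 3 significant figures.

The required fractional saturation is v/Vmax = 34/170 = 0.2000.
Then [S]/(Km+[S]) = 0.2000 ⇒ [S] = 1.0 × 0.2000/(1 − 0.2000) = 0.250 nM.

0.250 nM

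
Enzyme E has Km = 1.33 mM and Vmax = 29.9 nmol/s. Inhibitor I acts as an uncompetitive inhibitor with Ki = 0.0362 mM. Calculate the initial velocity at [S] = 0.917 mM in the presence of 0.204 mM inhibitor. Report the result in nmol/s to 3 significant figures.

3.70 nmol/s

With α = 1 + [I]/Ki = 1 + 0.204/0.0362 = 6.635, the uncompetitive rate law is v = (Vmax/α)·[S] / (Km/α + [S]).
v = (29.9/6.635)×0.917 / (1.33/6.635 + 0.917) = 4.132/1.117 = 3.70 nmol/s.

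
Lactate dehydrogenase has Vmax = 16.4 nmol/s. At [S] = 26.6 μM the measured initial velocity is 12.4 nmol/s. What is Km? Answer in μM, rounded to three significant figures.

8.58 μM

v/Vmax = 12.4/16.4 = 0.7561 = [S]/(Km+[S]).
So Km + [S] = [S]/0.7561 = 35.18 μM, giving Km = 35.18 − 26.6 = 8.58 μM.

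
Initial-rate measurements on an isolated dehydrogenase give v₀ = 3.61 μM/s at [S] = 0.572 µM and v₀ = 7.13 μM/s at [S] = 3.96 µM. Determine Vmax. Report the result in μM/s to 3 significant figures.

From v = Vmax[S]/(Km+[S]), each point gives Vmax = v(Km+[S])/[S].
Equating: 3.61(Km+0.572)/0.572 = 7.13(Km+3.96)/3.96.
6.311·Km + 3.61 = 1.801·Km + 7.13, so (6.311 − 1.801)·Km = 7.13 − 3.61.
Km = 3.520/4.511 = 0.780 µM; then Vmax = 3.61(0.780+0.572)/0.572 = 8.54 μM/s.

8.54 μM/s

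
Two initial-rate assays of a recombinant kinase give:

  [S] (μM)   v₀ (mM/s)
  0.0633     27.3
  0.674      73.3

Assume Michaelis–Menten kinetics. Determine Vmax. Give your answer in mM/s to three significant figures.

88.8 mM/s

From v = Vmax[S]/(Km+[S]), each point gives Vmax = v(Km+[S])/[S].
Equating: 27.3(Km+0.0633)/0.0633 = 73.3(Km+0.674)/0.674.
431.3·Km + 27.3 = 108.8·Km + 73.3, so (431.3 − 108.8)·Km = 73.3 − 27.3.
Km = 46.00/322.5 = 0.143 μM; then Vmax = 27.3(0.143+0.0633)/0.0633 = 88.8 mM/s.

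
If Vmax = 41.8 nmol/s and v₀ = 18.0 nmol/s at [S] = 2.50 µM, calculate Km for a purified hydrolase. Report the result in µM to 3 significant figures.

From v = Vmax[S]/(Km+[S]), Km = [S](Vmax − v)/v.
Km = 2.50 × (41.8 − 18.0) / 18.0 = 59.50/18.0 = 3.31 µM.

3.31 µM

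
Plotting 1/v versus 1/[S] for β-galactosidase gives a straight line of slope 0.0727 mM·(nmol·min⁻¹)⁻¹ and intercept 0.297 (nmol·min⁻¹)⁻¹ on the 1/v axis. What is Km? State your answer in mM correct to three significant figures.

y-intercept = 1/Vmax ⇒ Vmax = 3.37 nmol·min⁻¹; slope = Km/Vmax ⇒ Km = slope × Vmax.
Km = 0.0727 × 3.37 = 0.245 mM.

0.245 mM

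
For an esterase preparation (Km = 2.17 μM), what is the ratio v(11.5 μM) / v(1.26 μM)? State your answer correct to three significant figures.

2.29

The fractional saturations are [S]/(Km+[S]) = 1.26/3.430 = 0.3673 and 11.5/13.67 = 0.8413.
v₂/v₁ is just their ratio: 0.8413/0.3673 = 2.29.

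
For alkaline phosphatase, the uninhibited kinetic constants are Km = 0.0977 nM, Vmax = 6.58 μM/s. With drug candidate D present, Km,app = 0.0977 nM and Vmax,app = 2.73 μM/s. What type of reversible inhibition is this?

noncompetitive

Vmax decreases (6.58 → 2.73 μM/s) while Km is unchanged — pure noncompetitive inhibition.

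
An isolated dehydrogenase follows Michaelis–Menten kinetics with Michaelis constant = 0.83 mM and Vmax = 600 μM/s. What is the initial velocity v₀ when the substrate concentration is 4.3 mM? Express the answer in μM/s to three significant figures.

503 μM/s

v = Vmax·[S]/(Km + [S]) = 600 × 4.3 / (0.83 + 4.3)
  = 2580 / 5.130 = 503 μM/s.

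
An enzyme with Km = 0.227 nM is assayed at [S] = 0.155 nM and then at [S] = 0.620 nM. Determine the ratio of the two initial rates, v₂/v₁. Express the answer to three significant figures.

Since Vmax cancels, v₂/v₁ = [S]₂(Km+[S]₁) / [S]₁(Km+[S]₂).
= 0.620×(0.227+0.155) / (0.155×(0.227+0.620)) = 0.2368/0.1313 = 1.80.

1.80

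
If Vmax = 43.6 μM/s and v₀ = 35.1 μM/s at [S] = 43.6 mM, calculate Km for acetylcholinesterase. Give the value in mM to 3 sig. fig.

From v = Vmax[S]/(Km+[S]), Km = [S](Vmax − v)/v.
Km = 43.6 × (43.6 − 35.1) / 35.1 = 370.6/35.1 = 10.6 mM.

10.6 mM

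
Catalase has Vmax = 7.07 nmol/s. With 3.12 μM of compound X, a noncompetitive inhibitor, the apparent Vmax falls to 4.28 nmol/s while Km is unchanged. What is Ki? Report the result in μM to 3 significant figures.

Noncompetitive: Vmax,app = Vmax/α with α = 1 + [I]/Ki.
α = Vmax/Vmax,app = 7.07/4.28 = 1.652.
Since α = 1 + [I]/Ki, [I]/Ki = 1.652 − 1 = 0.6519 and Ki = 3.12/0.6519 = 4.79 μM.

4.79 μM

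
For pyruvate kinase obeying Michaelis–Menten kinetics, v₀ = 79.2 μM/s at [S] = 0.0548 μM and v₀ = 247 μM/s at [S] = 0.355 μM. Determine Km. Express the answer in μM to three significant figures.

In reciprocal form, 1/v = (Km/Vmax)·(1/[S]) + 1/Vmax. The two points give (1/[S], 1/v) = (18.25, 0.01263) and (2.817, 0.004049).
Slope = (0.01263 − 0.004049)/(18.25 − 2.817) = 0.0005559; intercept = 0.01263 − 0.0005559×18.25 = 0.002483.
Vmax = 1/intercept = 403 μM/s; Km = slope × Vmax = 0.0005559 × 403 = 0.224 μM.

0.224 μM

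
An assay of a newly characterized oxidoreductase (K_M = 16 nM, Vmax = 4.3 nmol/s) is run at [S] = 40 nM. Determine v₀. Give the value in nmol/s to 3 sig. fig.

[S]/(Km+[S]) = 40/56.00 = 0.7143, the fractional saturation.
v = 0.7143 × Vmax = 0.7143 × 4.3 = 3.07 nmol/s.

3.07 nmol/s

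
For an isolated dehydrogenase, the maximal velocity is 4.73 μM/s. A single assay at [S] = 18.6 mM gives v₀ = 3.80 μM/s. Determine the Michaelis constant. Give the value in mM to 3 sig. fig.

4.55 mM

From v = Vmax[S]/(Km+[S]), Km = [S](Vmax − v)/v.
Km = 18.6 × (4.73 − 3.80) / 3.80 = 17.30/3.80 = 4.55 mM.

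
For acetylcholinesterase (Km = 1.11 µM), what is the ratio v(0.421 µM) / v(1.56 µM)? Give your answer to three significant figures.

0.471

Since Vmax cancels, v₂/v₁ = [S]₂(Km+[S]₁) / [S]₁(Km+[S]₂).
= 0.421×(1.11+1.56) / (1.56×(1.11+0.421)) = 1.124/2.388 = 0.471.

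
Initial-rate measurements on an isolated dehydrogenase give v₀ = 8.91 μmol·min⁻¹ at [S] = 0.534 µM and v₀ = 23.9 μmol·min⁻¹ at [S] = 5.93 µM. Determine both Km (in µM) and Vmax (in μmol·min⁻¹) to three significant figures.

In reciprocal form, 1/v = (Km/Vmax)·(1/[S]) + 1/Vmax. The two points give (1/[S], 1/v) = (1.873, 0.1122) and (0.1686, 0.04184).
Slope = (0.1122 − 0.04184)/(1.873 − 0.1686) = 0.04131; intercept = 0.1122 − 0.04131×1.873 = 0.03487.
Vmax = 1/intercept = 28.7 μmol·min⁻¹; Km = slope × Vmax = 0.04131 × 28.7 = 1.18 µM.

Km = 1.18 µM; Vmax = 28.7 μmol·min⁻¹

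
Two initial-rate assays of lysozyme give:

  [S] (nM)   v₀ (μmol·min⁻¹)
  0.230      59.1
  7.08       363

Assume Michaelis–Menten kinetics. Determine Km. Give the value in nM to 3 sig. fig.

In reciprocal form, 1/v = (Km/Vmax)·(1/[S]) + 1/Vmax. The two points give (1/[S], 1/v) = (4.348, 0.01692) and (0.1412, 0.002755).
Slope = (0.01692 − 0.002755)/(4.348 − 0.1412) = 0.003367; intercept = 0.01692 − 0.003367×4.348 = 0.002279.
Vmax = 1/intercept = 439 μmol·min⁻¹; Km = slope × Vmax = 0.003367 × 439 = 1.48 nM.

1.48 nM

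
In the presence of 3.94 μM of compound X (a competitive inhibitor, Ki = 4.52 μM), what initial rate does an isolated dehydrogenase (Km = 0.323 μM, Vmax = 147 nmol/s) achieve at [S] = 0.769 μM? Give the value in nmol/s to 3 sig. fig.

α = 1 + [I]/Ki = 1 + 3.94/4.52 = 1.872.
For a competitive inhibitor, Vmax is unchanged and the apparent Km becomes α·Km: Km,app = 0.605 μM, Vmax,app = 147 nmol/s.
v = Vmax,app·[S]/(Km,app + [S]) = 147 × 0.769/(0.605 + 0.769) = 82.3 nmol/s.

82.3 nmol/s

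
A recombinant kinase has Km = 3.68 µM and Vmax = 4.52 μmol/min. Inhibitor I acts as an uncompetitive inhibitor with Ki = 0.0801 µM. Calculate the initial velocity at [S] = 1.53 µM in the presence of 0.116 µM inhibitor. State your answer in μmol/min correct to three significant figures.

0.931 μmol/min

With α = 1 + [I]/Ki = 1 + 0.116/0.0801 = 2.448, the uncompetitive rate law is v = (Vmax/α)·[S] / (Km/α + [S]).
v = (4.52/2.448)×1.53 / (3.68/2.448 + 1.53) = 2.825/3.033 = 0.931 μmol/min.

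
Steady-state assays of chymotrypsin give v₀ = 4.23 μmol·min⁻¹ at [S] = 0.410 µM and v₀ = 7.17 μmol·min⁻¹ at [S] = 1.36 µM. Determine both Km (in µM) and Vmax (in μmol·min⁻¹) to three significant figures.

Km = 0.583 µM; Vmax = 10.2 μmol·min⁻¹

In reciprocal form, 1/v = (Km/Vmax)·(1/[S]) + 1/Vmax. The two points give (1/[S], 1/v) = (2.439, 0.2364) and (0.7353, 0.1395).
Slope = (0.2364 − 0.1395)/(2.439 − 0.7353) = 0.05690; intercept = 0.2364 − 0.05690×2.439 = 0.09763.
Vmax = 1/intercept = 10.2 μmol·min⁻¹; Km = slope × Vmax = 0.05690 × 10.2 = 0.583 µM.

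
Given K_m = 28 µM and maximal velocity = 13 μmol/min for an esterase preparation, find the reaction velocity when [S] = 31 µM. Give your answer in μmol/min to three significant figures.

6.83 μmol/min

[S]/(Km+[S]) = 31/59.00 = 0.5254, the fractional saturation.
v = 0.5254 × Vmax = 0.5254 × 13 = 6.83 μmol/min.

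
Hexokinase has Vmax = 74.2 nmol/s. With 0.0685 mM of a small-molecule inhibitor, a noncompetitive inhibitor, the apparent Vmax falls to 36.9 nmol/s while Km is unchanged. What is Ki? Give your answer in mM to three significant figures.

Noncompetitive: Vmax,app = Vmax/α with α = 1 + [I]/Ki.
α = Vmax/Vmax,app = 74.2/36.9 = 2.011.
Ki = [I]/(α − 1) = 0.0685/1.011 = 0.0678 mM.

0.0678 mM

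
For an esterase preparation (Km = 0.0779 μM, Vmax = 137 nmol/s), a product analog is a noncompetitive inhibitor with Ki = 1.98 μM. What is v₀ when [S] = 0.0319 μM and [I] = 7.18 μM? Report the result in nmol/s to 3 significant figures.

α = 1 + [I]/Ki = 1 + 7.18/1.98 = 4.626.
For a noncompetitive inhibitor, Vmax is reduced to Vmax/α while Km is unchanged: Km,app = 0.0779 μM, Vmax,app = 29.6 nmol/s.
v = Vmax,app·[S]/(Km,app + [S]) = 29.6 × 0.0319/(0.0779 + 0.0319) = 8.60 nmol/s.

8.60 nmol/s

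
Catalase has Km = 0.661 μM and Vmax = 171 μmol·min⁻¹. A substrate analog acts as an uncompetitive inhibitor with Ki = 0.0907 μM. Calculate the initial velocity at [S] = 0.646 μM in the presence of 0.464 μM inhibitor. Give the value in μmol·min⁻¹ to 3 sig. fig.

α = 1 + [I]/Ki = 1 + 0.464/0.0907 = 6.116.
For an uncompetitive inhibitor, both parameters are divided by α, giving Vmax/α and Km/α: Km,app = 0.108 μM, Vmax,app = 28.0 μmol·min⁻¹.
v = Vmax,app·[S]/(Km,app + [S]) = 28.0 × 0.646/(0.108 + 0.646) = 24.0 μmol·min⁻¹.

24.0 μmol·min⁻¹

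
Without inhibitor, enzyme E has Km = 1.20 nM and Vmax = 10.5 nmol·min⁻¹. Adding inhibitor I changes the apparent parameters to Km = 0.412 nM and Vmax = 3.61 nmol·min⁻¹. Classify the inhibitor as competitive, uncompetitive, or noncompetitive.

uncompetitive

Both Km and Vmax decrease by the same factor (~2.91-fold) — characteristic of uncompetitive inhibition.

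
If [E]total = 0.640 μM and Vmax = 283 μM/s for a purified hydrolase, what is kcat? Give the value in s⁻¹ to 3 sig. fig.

kcat = Vmax/[E]total = 283 μM/s / 0.640 μM = 442 s⁻¹.

442 s⁻¹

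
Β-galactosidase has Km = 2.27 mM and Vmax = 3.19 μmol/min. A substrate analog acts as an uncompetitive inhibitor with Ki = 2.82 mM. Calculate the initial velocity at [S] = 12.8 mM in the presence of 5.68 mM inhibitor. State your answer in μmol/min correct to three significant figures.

1.00 μmol/min

α = 1 + [I]/Ki = 1 + 5.68/2.82 = 3.014.
For an uncompetitive inhibitor, both parameters are divided by α, giving Vmax/α and Km/α: Km,app = 0.753 mM, Vmax,app = 1.06 μmol/min.
v = Vmax,app·[S]/(Km,app + [S]) = 1.06 × 12.8/(0.753 + 12.8) = 1.00 μmol/min.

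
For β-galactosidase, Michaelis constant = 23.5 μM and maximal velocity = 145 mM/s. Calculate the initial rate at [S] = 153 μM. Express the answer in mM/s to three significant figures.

126 mM/s

[S]/(Km+[S]) = 153/176.5 = 0.8669, the fractional saturation.
v = 0.8669 × Vmax = 0.8669 × 145 = 126 mM/s.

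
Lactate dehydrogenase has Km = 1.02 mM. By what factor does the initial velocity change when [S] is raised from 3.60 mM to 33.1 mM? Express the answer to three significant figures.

Since Vmax cancels, v₂/v₁ = [S]₂(Km+[S]₁) / [S]₁(Km+[S]₂).
= 33.1×(1.02+3.60) / (3.60×(1.02+33.1)) = 152.9/122.8 = 1.24.

1.24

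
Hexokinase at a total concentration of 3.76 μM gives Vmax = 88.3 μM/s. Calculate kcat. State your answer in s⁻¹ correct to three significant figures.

23.5 s⁻¹

kcat = Vmax/[E]total = 88.3 μM/s / 3.76 μM = 23.5 s⁻¹.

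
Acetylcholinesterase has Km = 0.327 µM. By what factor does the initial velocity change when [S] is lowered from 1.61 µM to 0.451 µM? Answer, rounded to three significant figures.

0.697

Since Vmax cancels, v₂/v₁ = [S]₂(Km+[S]₁) / [S]₁(Km+[S]₂).
= 0.451×(0.327+1.61) / (1.61×(0.327+0.451)) = 0.8736/1.253 = 0.697.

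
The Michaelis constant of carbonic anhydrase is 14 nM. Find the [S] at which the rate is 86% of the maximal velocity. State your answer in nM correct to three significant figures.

v/Vmax = [S]/(Km+[S]) = 0.86, so [S] = Km·0.86/(1 − 0.86) = 14 × 6.143.
[S] = 86.0 nM.

86.0 nM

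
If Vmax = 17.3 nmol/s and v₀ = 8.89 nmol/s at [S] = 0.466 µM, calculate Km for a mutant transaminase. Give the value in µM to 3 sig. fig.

From v = Vmax[S]/(Km+[S]), Km = [S](Vmax − v)/v.
Km = 0.466 × (17.3 − 8.89) / 8.89 = 3.919/8.89 = 0.441 µM.

0.441 µM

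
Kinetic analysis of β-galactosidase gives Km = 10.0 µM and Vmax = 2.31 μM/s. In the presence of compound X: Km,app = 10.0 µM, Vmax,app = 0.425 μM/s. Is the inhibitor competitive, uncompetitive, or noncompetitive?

Vmax decreases (2.31 → 0.425 μM/s) while Km is unchanged — pure noncompetitive inhibition.

noncompetitive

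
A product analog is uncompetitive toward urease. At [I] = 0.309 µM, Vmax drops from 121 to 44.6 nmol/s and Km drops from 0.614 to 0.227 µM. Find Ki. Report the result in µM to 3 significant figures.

Uncompetitive: Vmax,app = Vmax/α (and Km,app = Km/α) with α = 1 + [I]/Ki.
α = Vmax/Vmax,app = 121/44.6 = 2.713.
Ki = [I]/(α − 1) = 0.309/1.713 = 0.180 µM.

0.180 µM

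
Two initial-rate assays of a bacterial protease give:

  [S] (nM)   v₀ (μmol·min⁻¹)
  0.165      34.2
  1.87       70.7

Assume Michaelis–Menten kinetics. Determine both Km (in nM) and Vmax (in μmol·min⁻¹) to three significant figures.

Km = 0.215 nM; Vmax = 78.8 μmol·min⁻¹

From v = Vmax[S]/(Km+[S]), each point gives Vmax = v(Km+[S])/[S].
Equating: 34.2(Km+0.165)/0.165 = 70.7(Km+1.87)/1.87.
207.3·Km + 34.2 = 37.81·Km + 70.7, so (207.3 − 37.81)·Km = 70.7 − 34.2.
Km = 36.50/169.5 = 0.215 nM; then Vmax = 34.2(0.215+0.165)/0.165 = 78.8 μmol·min⁻¹.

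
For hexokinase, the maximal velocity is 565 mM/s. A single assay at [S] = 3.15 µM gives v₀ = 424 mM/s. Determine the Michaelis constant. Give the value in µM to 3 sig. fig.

1.05 µM

v/Vmax = 424/565 = 0.7504 = [S]/(Km+[S]).
So Km + [S] = [S]/0.7504 = 4.198 µM, giving Km = 4.198 − 3.15 = 1.05 µM.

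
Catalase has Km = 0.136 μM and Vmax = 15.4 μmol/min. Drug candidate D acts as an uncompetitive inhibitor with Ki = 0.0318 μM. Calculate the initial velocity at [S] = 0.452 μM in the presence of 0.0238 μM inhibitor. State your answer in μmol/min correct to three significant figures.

α = 1 + [I]/Ki = 1 + 0.0238/0.0318 = 1.748.
For an uncompetitive inhibitor, both parameters are divided by α, giving Vmax/α and Km/α: Km,app = 0.0778 μM, Vmax,app = 8.81 μmol/min.
v = Vmax,app·[S]/(Km,app + [S]) = 8.81 × 0.452/(0.0778 + 0.452) = 7.51 μmol/min.

7.51 μmol/min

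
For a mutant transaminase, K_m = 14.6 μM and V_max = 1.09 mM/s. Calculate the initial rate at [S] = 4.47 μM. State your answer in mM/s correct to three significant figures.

0.255 mM/s

v = Vmax·[S]/(Km + [S]) = 1.09 × 4.47 / (14.6 + 4.47)
  = 4.872 / 19.07 = 0.255 mM/s.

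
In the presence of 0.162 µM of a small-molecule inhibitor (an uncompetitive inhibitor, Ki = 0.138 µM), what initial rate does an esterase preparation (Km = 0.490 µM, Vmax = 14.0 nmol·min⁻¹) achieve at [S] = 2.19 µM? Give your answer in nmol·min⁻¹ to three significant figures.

5.84 nmol·min⁻¹

α = 1 + [I]/Ki = 1 + 0.162/0.138 = 2.174.
For an uncompetitive inhibitor, both parameters are divided by α, giving Vmax/α and Km/α: Km,app = 0.225 µM, Vmax,app = 6.44 nmol·min⁻¹.
v = Vmax,app·[S]/(Km,app + [S]) = 6.44 × 2.19/(0.225 + 2.19) = 5.84 nmol·min⁻¹.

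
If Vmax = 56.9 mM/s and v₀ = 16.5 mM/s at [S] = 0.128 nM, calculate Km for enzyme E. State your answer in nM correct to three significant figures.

0.313 nM

v/Vmax = 16.5/56.9 = 0.2900 = [S]/(Km+[S]).
So Km + [S] = [S]/0.2900 = 0.4414 nM, giving Km = 0.4414 − 0.128 = 0.313 nM.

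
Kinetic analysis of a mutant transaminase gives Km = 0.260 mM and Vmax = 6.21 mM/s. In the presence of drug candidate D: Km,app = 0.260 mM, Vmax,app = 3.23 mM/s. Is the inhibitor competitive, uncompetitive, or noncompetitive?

noncompetitive

Vmax decreases (6.21 → 3.23 mM/s) while Km is unchanged — pure noncompetitive inhibition.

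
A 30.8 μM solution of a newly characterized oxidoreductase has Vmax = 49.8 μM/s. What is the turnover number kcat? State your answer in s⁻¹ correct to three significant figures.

1.62 s⁻¹

kcat = Vmax/[E]total = 49.8 μM/s / 30.8 μM = 1.62 s⁻¹.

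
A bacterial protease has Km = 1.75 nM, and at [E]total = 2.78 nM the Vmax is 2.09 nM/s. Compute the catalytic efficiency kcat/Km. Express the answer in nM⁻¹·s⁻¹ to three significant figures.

0.430 nM⁻¹·s⁻¹

kcat = Vmax/[E]total = 2.09/2.78 = 0.752 s⁻¹.
kcat/Km = 0.752/1.75 = 0.430 nM⁻¹·s⁻¹.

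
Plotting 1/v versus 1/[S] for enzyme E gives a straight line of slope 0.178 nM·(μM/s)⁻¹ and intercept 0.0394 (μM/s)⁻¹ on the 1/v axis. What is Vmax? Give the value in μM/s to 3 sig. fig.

25.4 μM/s

The y-intercept of a Lineweaver–Burk plot equals 1/Vmax, so Vmax = 1/0.0394 = 25.4 μM/s.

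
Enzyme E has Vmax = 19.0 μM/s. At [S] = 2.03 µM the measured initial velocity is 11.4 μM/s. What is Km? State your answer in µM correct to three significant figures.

From v = Vmax[S]/(Km+[S]), Km = [S](Vmax − v)/v.
Km = 2.03 × (19.0 − 11.4) / 11.4 = 15.43/11.4 = 1.35 µM.

1.35 µM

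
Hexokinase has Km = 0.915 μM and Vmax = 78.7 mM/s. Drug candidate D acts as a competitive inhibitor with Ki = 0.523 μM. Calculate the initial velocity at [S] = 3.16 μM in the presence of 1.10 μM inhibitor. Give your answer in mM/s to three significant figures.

41.5 mM/s

With α = 1 + [I]/Ki = 1 + 1.10/0.523 = 3.103, the competitive rate law is v = Vmax[S] / (αKm + [S]).
v = 78.7×3.16 / (3.103×0.915 + 3.16) = 248.7/5.999 = 41.5 mM/s.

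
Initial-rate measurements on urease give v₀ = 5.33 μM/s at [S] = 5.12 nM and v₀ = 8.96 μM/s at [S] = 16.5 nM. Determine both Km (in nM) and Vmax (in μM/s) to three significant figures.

Km = 7.29 nM; Vmax = 12.9 μM/s

In reciprocal form, 1/v = (Km/Vmax)·(1/[S]) + 1/Vmax. The two points give (1/[S], 1/v) = (0.1953, 0.1876) and (0.06061, 0.1116).
Slope = (0.1876 − 0.1116)/(0.1953 − 0.06061) = 0.5643; intercept = 0.1876 − 0.5643×0.1953 = 0.07741.
Vmax = 1/intercept = 12.9 μM/s; Km = slope × Vmax = 0.5643 × 12.9 = 7.29 nM.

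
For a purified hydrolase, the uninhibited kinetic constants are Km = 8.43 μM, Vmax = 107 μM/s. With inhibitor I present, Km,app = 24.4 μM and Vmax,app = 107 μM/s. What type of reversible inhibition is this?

competitive

Km increases (8.43 → 24.4 μM) while Vmax is unchanged — the hallmark of competitive inhibition.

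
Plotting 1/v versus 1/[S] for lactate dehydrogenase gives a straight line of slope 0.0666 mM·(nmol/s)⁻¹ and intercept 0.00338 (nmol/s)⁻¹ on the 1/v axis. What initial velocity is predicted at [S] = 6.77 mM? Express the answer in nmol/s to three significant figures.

The y-intercept is 1/Vmax, so Vmax = 1/0.00338 = 296 nmol/s.
The slope is Km/Vmax, so Km = 0.0666 × 296 = 19.7 mM.
Then v = 296 × 6.77/(19.7 + 6.77) = 75.7 nmol/s.

75.7 nmol/s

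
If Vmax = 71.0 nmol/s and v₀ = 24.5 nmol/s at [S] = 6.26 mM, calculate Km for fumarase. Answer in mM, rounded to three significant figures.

From v = Vmax[S]/(Km+[S]), Km = [S](Vmax − v)/v.
Km = 6.26 × (71.0 − 24.5) / 24.5 = 291.1/24.5 = 11.9 mM.

11.9 mM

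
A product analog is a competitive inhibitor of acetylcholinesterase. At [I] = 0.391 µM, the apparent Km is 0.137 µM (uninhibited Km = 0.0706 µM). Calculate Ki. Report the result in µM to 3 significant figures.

Competitive: Km,app = α·Km with α = 1 + [I]/Ki.
α = Km,app/Km = 0.137/0.0706 = 1.941.
Since α = 1 + [I]/Ki, [I]/Ki = 1.941 − 1 = 0.9405 and Ki = 0.391/0.9405 = 0.416 µM.

0.416 µM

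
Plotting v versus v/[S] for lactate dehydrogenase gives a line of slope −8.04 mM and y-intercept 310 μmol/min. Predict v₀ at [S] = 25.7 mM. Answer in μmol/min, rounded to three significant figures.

In the Eadie–Hofstee form v = Vmax − Km·(v/[S]), the slope is −Km and the intercept is Vmax, so Km = 8.04 mM and Vmax = 310 μmol/min.
v = 310 × 25.7/(8.04 + 25.7) = 236 μmol/min.

236 μmol/min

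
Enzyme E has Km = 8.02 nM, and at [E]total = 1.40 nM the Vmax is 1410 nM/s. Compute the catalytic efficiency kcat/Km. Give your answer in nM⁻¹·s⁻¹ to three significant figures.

126 nM⁻¹·s⁻¹

kcat = Vmax/[E]total = 1410/1.40 = 1010 s⁻¹.
kcat/Km = 1010/8.02 = 126 nM⁻¹·s⁻¹.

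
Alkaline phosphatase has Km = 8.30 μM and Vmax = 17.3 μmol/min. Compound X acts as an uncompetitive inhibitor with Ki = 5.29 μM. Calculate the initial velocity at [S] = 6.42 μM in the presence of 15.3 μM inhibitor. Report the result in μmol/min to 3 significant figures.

3.34 μmol/min

With α = 1 + [I]/Ki = 1 + 15.3/5.29 = 3.892, the uncompetitive rate law is v = (Vmax/α)·[S] / (Km/α + [S]).
v = (17.3/3.892)×6.42 / (8.30/3.892 + 6.42) = 28.54/8.552 = 3.34 μmol/min.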